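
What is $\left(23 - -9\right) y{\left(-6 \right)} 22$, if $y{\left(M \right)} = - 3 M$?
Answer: $12672$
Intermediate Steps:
$\left(23 - -9\right) y{\left(-6 \right)} 22 = \left(23 - -9\right) \left(\left(-3\right) \left(-6\right)\right) 22 = \left(23 + 9\right) 18 \cdot 22 = 32 \cdot 18 \cdot 22 = 576 \cdot 22 = 12672$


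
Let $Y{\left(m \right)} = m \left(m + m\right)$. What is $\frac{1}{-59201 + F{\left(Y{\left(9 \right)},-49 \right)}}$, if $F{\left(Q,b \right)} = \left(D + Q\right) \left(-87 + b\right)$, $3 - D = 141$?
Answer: $- \frac{1}{62465} \approx -1.6009 \cdot 10^{-5}$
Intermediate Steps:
$D = -138$ ($D = 3 - 141 = -138$)
$Y{\left(m \right)} = 2 m^{2}$ ($Y{\left(m \right)} = m 2 m = 2 m^{2}$)
$F{\left(Q,b \right)} = \left(-138 + Q\right) \left(-87 + b\right)$
$\frac{1}{-59201 + F{\left(Y{\left(9 \right)},-49 \right)}} = \frac{1}{-59201 + \left(12006 - -6762 - 87 \cdot 2 \cdot 9^{2} + 2 \cdot 9^{2} \left(-49\right)\right)} = \frac{1}{-59201 + \left(12006 + 6762 - 87 \cdot 2 \cdot 81 + 2 \cdot 81 \left(-49\right)\right)} = \frac{1}{-59201 + \left(12006 + 6762 - 14094 + 162 \left(-49\right)\right)} = \frac{1}{-59201 + \left(12006 + 6762 - 14094 - 7938\right)} = \frac{1}{-59201 - 3264} = \frac{1}{-62465} = - \frac{1}{62465}$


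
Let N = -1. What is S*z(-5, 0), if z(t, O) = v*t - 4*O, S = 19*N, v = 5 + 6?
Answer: 1045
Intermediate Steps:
v = 11
S = -19 (S = 19*(-1) = -19)
z(t, O) = -4*O + 11*t (z(t, O) = 11*t - 4*O = -4*O + 11*t)
S*z(-5, 0) = -19*(-4*0 + 11*(-5)) = -19*(0 - 55) = -19*(-55) = 1045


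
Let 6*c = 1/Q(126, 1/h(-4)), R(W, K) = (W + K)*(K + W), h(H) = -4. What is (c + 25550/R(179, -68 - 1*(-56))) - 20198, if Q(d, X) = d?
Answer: -425836984943/21084084 ≈ -20197.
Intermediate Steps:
R(W, K) = (K + W)² (R(W, K) = (K + W)*(K + W) = (K + W)²)
c = 1/756 (c = (⅙)/126 = (⅙)*(1/126) = 1/756 ≈ 0.0013228)
(c + 25550/R(179, -68 - 1*(-56))) - 20198 = (1/756 + 25550/(((-68 - 1*(-56)) + 179)²)) - 20198 = (1/756 + 25550/(((-68 + 56) + 179)²)) - 20198 = (1/756 + 25550/((-12 + 179)²)) - 20198 = (1/756 + 25550/(167²)) - 20198 = (1/756 + 25550/27889) - 20198 = 19343689/21084084 - 20198 = -425836984943/21084084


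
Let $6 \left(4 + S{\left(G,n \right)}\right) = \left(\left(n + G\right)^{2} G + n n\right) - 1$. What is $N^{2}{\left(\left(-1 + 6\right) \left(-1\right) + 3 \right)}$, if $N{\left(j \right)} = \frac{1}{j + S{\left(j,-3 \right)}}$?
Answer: $\frac{1}{169} \approx 0.0059172$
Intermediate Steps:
$S{\left(G,n \right)} = - \frac{25}{6} + \frac{n^{2}}{6} + \frac{G \left(G + n\right)^{2}}{6}$ ($S{\left(G,n \right)} = -4 + \frac{\left(\left(n + G\right)^{2} G + n n\right) - 1}{6} = -4 + \frac{\left(\left(G + n\right)^{2} G + n^{2}\right) - 1}{6} = -4 + \frac{\left(G \left(G + n\right)^{2} + n^{2}\right) - 1}{6} = -4 + \frac{\left(n^{2} + G \left(G + n\right)^{2}\right) - 1}{6} = -4 + \frac{-1 + n^{2} + G \left(G + n\right)^{2}}{6} = -4 + \left(- \frac{1}{6} + \frac{n^{2}}{6} + \frac{G \left(G + n\right)^{2}}{6}\right) = - \frac{25}{6} + \frac{n^{2}}{6} + \frac{G \left(G + n\right)^{2}}{6}$)
$N{\left(j \right)} = \frac{1}{- \frac{8}{3} + j + \frac{j \left(-3 + j\right)^{2}}{6}}$ ($N{\left(j \right)} = \frac{1}{j + \left(- \frac{25}{6} + \frac{\left(-3\right)^{2}}{6} + \frac{j \left(j - 3\right)^{2}}{6}\right)} = \frac{1}{j + \left(- \frac{25}{6} + \frac{1}{6} \cdot 9 + \frac{j \left(-3 + j\right)^{2}}{6}\right)} = \frac{1}{j + \left(- \frac{25}{6} + \frac{3}{2} + \frac{j \left(-3 + j\right)^{2}}{6}\right)} = \frac{1}{j + \left(- \frac{8}{3} + \frac{j \left(-3 + j\right)^{2}}{6}\right)} = \frac{1}{- \frac{8}{3} + j + \frac{j \left(-3 + j\right)^{2}}{6}}$)
$N^{2}{\left(\left(-1 + 6\right) \left(-1\right) + 3 \right)} = \left(\frac{6}{-16 + 6 \left(\left(-1 + 6\right) \left(-1\right) + 3\right) + \left(\left(-1 + 6\right) \left(-1\right) + 3\right) \left(-3 + \left(\left(-1 + 6\right) \left(-1\right) + 3\right)\right)^{2}}\right)^{2} = \left(\frac{6}{-16 + 6 \left(5 \left(-1\right) + 3\right) + \left(5 \left(-1\right) + 3\right) \left(-3 + \left(5 \left(-1\right) + 3\right)\right)^{2}}\right)^{2} = \left(\frac{6}{-16 + 6 \left(-5 + 3\right) + \left(-5 + 3\right) \left(-3 + \left(-5 + 3\right)\right)^{2}}\right)^{2} = \left(\frac{6}{-16 + 6 \left(-2\right) - 2 \left(-3 - 2\right)^{2}}\right)^{2} = \left(\frac{6}{-16 - 12 - 2 \left(-5\right)^{2}}\right)^{2} = \left(\frac{6}{-16 - 12 - 50}\right)^{2} = \left(\frac{6}{-78}\right)^{2} = \left(6 \left(- \frac{1}{78}\right)\right)^{2} = \left(- \frac{1}{13}\right)^{2} = \frac{1}{169}$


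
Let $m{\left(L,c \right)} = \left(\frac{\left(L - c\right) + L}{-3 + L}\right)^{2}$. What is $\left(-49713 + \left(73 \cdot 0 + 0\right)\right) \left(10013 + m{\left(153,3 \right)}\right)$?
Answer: $- \frac{1244947794813}{2500} \approx -4.9798 \cdot 10^{8}$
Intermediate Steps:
$m{\left(L,c \right)} = \frac{\left(- c + 2 L\right)^{2}}{\left(-3 + L\right)^{2}}$ ($m{\left(L,c \right)} = \left(\frac{- c + 2 L}{-3 + L}\right)^{2} = \frac{\left(- c + 2 L\right)^{2}}{\left(-3 + L\right)^{2}}$)
$\left(-49713 + \left(73 \cdot 0 + 0\right)\right) \left(10013 + m{\left(153,3 \right)}\right) = \left(-49713 + \left(73 \cdot 0 + 0\right)\right) \left(10013 + \frac{\left(\left(-1\right) 3 + 2 \cdot 153\right)^{2}}{\left(-3 + 153\right)^{2}}\right) = \left(-49713 + \left(0 + 0\right)\right) \left(10013 + \frac{\left(-3 + 306\right)^{2}}{22500}\right) = \left(-49713 + 0\right) \left(10013 + \frac{303^{2}}{22500}\right) = - 49713 \left(10013 + \frac{1}{22500} \cdot 91809\right) = - 49713 \left(10013 + \frac{10201}{2500}\right) = \left(-49713\right) \frac{25042701}{2500} = - \frac{1244947794813}{2500}$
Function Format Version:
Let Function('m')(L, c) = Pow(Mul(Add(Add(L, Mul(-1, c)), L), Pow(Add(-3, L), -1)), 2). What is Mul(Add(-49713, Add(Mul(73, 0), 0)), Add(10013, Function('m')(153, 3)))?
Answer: Rational(-1244947794813, 2500) ≈ -4.9798e+8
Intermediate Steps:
Function('m')(L, c) = Mul(Pow(Add(-3, L), -2), Pow(Add(Mul(-1, c), Mul(2, L)), 2)) (Function('m')(L, c) = Pow(Mul(Add(Mul(-1, c), Mul(2, L)), Pow(Add(-3, L), -1)), 2) = Pow(Mul(Pow(Add(-3, L), -1), Add(Mul(-1, c), Mul(2, L))), 2) = Mul(Pow(Add(-3, L), -2), Pow(Add(Mul(-1, c), Mul(2, L)), 2)))
Mul(Add(-49713, Add(Mul(73, 0), 0)), Add(10013, Function('m')(153, 3))) = Mul(Add(-49713, Add(Mul(73, 0), 0)), Add(10013, Mul(Pow(Add(-3, 153), -2), Pow(Add(Mul(-1, 3), Mul(2, 153)), 2)))) = Mul(Add(-49713, Add(0, 0)), Add(10013, Mul(Pow(150, -2), Pow(Add(-3, 306), 2)))) = Mul(Add(-49713, 0), Add(10013, Mul(Rational(1, 22500), Pow(303, 2)))) = Mul(-49713, Add(10013, Mul(Rational(1, 22500), 91809))) = Mul(-49713, Add(10013, Rational(10201, 2500))) = Mul(-49713, Rational(25042701, 2500)) = Rational(-1244947794813, 2500)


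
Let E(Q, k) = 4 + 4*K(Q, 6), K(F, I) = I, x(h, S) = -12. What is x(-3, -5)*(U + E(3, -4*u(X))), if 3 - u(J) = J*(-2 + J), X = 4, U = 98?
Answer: -1512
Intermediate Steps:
u(J) = 3 - J*(-2 + J)
E(Q, k) = 28 (E(Q, k) = 4 + 4*6 = 4 + 24 = 28)
x(-3, -5)*(U + E(3, -4*u(X))) = -12*(98 + 28) = -12*126 = -1512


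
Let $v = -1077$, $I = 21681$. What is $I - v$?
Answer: $22758$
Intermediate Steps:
$I - v = 21681 - -1077 = 21681 + 1077 = 22758$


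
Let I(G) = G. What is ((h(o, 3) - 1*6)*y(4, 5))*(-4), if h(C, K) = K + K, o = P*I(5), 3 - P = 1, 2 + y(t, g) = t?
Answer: 0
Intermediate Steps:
y(t, g) = -2 + t
P = 2 (P = 3 - 1*1 = 3 - 1 = 2)
o = 10 (o = 2*5 = 10)
h(C, K) = 2*K
((h(o, 3) - 1*6)*y(4, 5))*(-4) = ((2*3 - 1*6)*(-2 + 4))*(-4) = ((6 - 6)*2)*(-4) = (0*2)*(-4) = 0*(-4) = 0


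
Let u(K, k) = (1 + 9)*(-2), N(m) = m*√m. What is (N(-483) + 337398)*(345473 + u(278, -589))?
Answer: 116555151294 - 166853799*I*√483 ≈ 1.1656e+11 - 3.667e+9*I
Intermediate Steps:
N(m) = m^(3/2)
u(K, k) = -20 (u(K, k) = 10*(-2) = -20)
(N(-483) + 337398)*(345473 + u(278, -589)) = ((-483)^(3/2) + 337398)*(345473 - 20) = (-483*I*√483 + 337398)*345453 = (337398 - 483*I*√483)*345453 = 116555151294 - 166853799*I*√483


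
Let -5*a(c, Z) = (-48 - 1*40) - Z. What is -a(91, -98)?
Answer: 2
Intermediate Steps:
a(c, Z) = 88/5 + Z/5 (a(c, Z) = -((-48 - 1*40) - Z)/5 = -((-48 - 40) - Z)/5 = -(-88 - Z)/5 = 88/5 + Z/5)
-a(91, -98) = -(88/5 + (1/5)*(-98)) = -(88/5 - 98/5) = -1*(-2) = 2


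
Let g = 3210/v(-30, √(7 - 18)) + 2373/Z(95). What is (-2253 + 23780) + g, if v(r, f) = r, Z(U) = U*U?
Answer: 193317873/9025 ≈ 21420.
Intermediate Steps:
Z(U) = U²
g = -963302/9025 (g = 3210/(-30) + 2373/(95²) = 3210*(-1/30) + 2373/9025 = -107 + 2373*(1/9025) = -107 + 2373/9025 = -963302/9025 ≈ -106.74)
(-2253 + 23780) + g = (-2253 + 23780) - 963302/9025 = 21527 - 963302/9025 = 193317873/9025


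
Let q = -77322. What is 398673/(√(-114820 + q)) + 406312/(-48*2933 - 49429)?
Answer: -406312/190213 - 398673*I*√192142/192142 ≈ -2.1361 - 909.51*I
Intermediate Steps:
398673/(√(-114820 + q)) + 406312/(-48*2933 - 49429) = 398673/(√(-114820 - 77322)) + 406312/(-48*2933 - 49429) = 398673/(√(-192142)) + 406312/(-140784 - 49429) = 398673/((I*√192142)) + 406312/(-190213) = 398673*(-I*√192142/192142) + 406312*(-1/190213) = -398673*I*√192142/192142 - 406312/190213 = -406312/190213 - 398673*I*√192142/192142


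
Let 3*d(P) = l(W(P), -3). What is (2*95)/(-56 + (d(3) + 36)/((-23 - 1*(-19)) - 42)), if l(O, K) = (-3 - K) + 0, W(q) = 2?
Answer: -2185/653 ≈ -3.3461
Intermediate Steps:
l(O, K) = -3 - K
d(P) = 0 (d(P) = (-3 - 1*(-3))/3 = (-3 + 3)/3 = (⅓)*0 = 0)
(2*95)/(-56 + (d(3) + 36)/((-23 - 1*(-19)) - 42)) = (2*95)/(-56 + (0 + 36)/((-23 - 1*(-19)) - 42)) = 190/(-56 + 36/((-23 + 19) - 42)) = 190/(-56 + 36/(-4 - 42)) = 190/(-56 + 36/(-46)) = 190/(-56 + 36*(-1/46)) = 190/(-56 - 18/23) = 190/(-1306/23) = 190*(-23/1306) = -2185/653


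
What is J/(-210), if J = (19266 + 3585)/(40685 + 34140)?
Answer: -7617/5237750 ≈ -0.0014543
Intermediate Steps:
J = 22851/74825 ≈ 0.30539
J/(-210) = (22851/74825)/(-210) = (22851/74825)*(-1/210) = -7617/5237750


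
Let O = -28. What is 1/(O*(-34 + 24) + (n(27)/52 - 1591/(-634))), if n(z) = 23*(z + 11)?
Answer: 4121/1233486 ≈ 0.0033409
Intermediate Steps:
n(z) = 253 + 23*z (n(z) = 23*(11 + z) = 253 + 23*z)
1/(O*(-34 + 24) + (n(27)/52 - 1591/(-634))) = 1/(-28*(-34 + 24) + ((253 + 23*27)/52 - 1591/(-634))) = 1/(-28*(-10) + ((253 + 621)*(1/52) - 1591*(-1/634))) = 1/(280 + (874*(1/52) + 1591/634)) = 1/(280 + (437/26 + 1591/634)) = 1/(280 + 79606/4121) = 1/(1233486/4121) = 4121/1233486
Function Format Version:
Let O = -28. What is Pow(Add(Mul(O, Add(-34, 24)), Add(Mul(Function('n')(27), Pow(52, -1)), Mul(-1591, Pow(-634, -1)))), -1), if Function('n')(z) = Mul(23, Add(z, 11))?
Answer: Rational(4121, 1233486) ≈ 0.0033409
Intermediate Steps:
Function('n')(z) = Add(253, Mul(23, z)) (Function('n')(z) = Mul(23, Add(11, z)) = Add(253, Mul(23, z)))
Pow(Add(Mul(O, Add(-34, 24)), Add(Mul(Function('n')(27), Pow(52, -1)), Mul(-1591, Pow(-634, -1)))), -1) = Pow(Add(Mul(-28, Add(-34, 24)), Add(Mul(Add(253, Mul(23, 27)), Pow(52, -1)), Mul(-1591, Pow(-634, -1)))), -1) = Pow(Add(Mul(-28, -10), Add(Mul(Add(253, 621), Rational(1, 52)), Mul(-1591, Rational(-1, 634)))), -1) = Pow(Add(280, Add(Mul(874, Rational(1, 52)), Rational(1591, 634))), -1) = Pow(Add(280, Add(Rational(437, 26), Rational(1591, 634))), -1) = Pow(Add(280, Rational(79606, 4121)), -1) = Pow(Rational(1233486, 4121), -1) = Rational(4121, 1233486)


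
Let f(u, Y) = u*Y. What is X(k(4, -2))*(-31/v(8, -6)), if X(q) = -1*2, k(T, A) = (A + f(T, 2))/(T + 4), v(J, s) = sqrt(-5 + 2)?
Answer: -62*I*sqrt(3)/3 ≈ -35.796*I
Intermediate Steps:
v(J, s) = I*sqrt(3) (v(J, s) = sqrt(-3) = I*sqrt(3))
f(u, Y) = Y*u
k(T, A) = (A + 2*T)/(4 + T) (k(T, A) = (A + 2*T)/(T + 4) = (A + 2*T)/(4 + T))
X(q) = -2
X(k(4, -2))*(-31/v(8, -6)) = -(-62)/(I*sqrt(3)) = -(-62)*(-I*sqrt(3)/3) = -62*I*sqrt(3)/3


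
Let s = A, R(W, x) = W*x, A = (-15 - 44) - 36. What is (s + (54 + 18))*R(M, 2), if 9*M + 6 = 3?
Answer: 46/3 ≈ 15.333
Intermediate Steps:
M = -⅓ (M = -⅔ + (⅑)*3 = -⅔ + ⅓ = -⅓ ≈ -0.33333)
A = -95 (A = -59 - 36 = -95)
s = -95
(s + (54 + 18))*R(M, 2) = (-95 + (54 + 18))*(-⅓*2) = (-95 + 72)*(-⅔) = -23*(-⅔) = 46/3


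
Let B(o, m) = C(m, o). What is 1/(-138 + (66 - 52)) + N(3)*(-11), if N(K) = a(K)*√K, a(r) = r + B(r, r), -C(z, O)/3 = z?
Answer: -1/124 + 66*√3 ≈ 114.31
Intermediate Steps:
C(z, O) = -3*z
B(o, m) = -3*m
a(r) = -2*r (a(r) = r - 3*r = -2*r)
N(K) = -2*K^(3/2) (N(K) = (-2*K)*√K = -2*K^(3/2))
1/(-138 + (66 - 52)) + N(3)*(-11) = 1/(-138 + (66 - 52)) - 6*√3*(-11) = 1/(-138 + 14) - 6*√3*(-11) = 1/(-124) - 6*√3*(-11) = -1/124 + 66*√3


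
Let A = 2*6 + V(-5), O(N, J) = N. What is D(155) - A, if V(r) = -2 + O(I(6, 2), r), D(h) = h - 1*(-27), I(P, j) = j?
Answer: 170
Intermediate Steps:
D(h) = 27 + h (D(h) = h + 27 = 27 + h)
V(r) = 0 (V(r) = -2 + 2 = 0)
A = 12 (A = 2*6 + 0 = 12 + 0 = 12)
D(155) - A = (27 + 155) - 1*12 = 182 - 12 = 170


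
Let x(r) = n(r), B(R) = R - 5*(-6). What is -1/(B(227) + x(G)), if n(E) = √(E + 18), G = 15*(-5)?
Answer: I/(√57 - 257*I) ≈ -0.0038877 + 0.00011421*I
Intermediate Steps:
G = -75
n(E) = √(18 + E)
B(R) = 30 + R (B(R) = R + 30 = 30 + R)
x(r) = √(18 + r)
-1/(B(227) + x(G)) = -1/((30 + 227) + √(18 - 75)) = -1/(257 + √(-57)) = -1/(257 + I*√57)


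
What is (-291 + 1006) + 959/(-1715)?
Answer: 175038/245 ≈ 714.44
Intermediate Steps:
(-291 + 1006) + 959/(-1715) = 715 + 959*(-1/1715) = 715 - 137/245 = 175038/245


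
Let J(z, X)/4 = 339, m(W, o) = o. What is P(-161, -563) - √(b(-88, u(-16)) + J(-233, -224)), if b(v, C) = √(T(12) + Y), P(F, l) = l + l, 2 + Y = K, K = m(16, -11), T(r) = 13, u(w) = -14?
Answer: -1126 - 2*√339 ≈ -1162.8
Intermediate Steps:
J(z, X) = 1356 (J(z, X) = 4*339 = 1356)
K = -11
Y = -13 (Y = -2 - 11 = -13)
P(F, l) = 2*l
b(v, C) = 0 (b(v, C) = √(13 - 13) = √0 = 0)
P(-161, -563) - √(b(-88, u(-16)) + J(-233, -224)) = 2*(-563) - √(0 + 1356) = -1126 - √1356 = -1126 - 2*√339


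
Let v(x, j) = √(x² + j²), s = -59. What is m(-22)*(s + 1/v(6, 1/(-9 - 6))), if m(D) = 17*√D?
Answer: I*√22*(-1003 + 255*√8101/8101) ≈ -4691.2*I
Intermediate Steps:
v(x, j) = √(j² + x²)
m(-22)*(s + 1/v(6, 1/(-9 - 6))) = (17*√(-22))*(-59 + 1/(√((1/(-9 - 6))² + 6²))) = (17*(I*√22))*(-59 + 1/(√((1/(-15))² + 36))) = (17*I*√22)*(-59 + 1/(√((-1/15)² + 36))) = (17*I*√22)*(-59 + 1/(√(1/225 + 36))) = (17*I*√22)*(-59 + 1/(√(8101/225))) = (17*I*√22)*(-59 + 1/(√8101/15)) = (17*I*√22)*(-59 + 15*√8101/8101) = 17*I*√22*(-59 + 15*√8101/8101)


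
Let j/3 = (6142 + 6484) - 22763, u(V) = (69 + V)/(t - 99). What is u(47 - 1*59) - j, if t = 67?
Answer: 973095/32 ≈ 30409.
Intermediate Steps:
u(V) = -69/32 - V/32 (u(V) = (69 + V)/(67 - 99) = (69 + V)/(-32) = (69 + V)*(-1/32) = -69/32 - V/32)
j = -30411 (j = 3*((6142 + 6484) - 22763) = 3*(12626 - 22763) = 3*(-10137) = -30411)
u(47 - 1*59) - j = (-69/32 - (47 - 1*59)/32) - 1*(-30411) = (-69/32 - (47 - 59)/32) + 30411 = (-69/32 - 1/32*(-12)) + 30411 = (-69/32 + 3/8) + 30411 = -57/32 + 30411 = 973095/32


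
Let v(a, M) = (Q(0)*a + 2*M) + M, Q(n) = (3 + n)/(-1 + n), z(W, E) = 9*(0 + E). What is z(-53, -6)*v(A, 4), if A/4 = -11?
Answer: -7776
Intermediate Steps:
z(W, E) = 9*E
Q(n) = (3 + n)/(-1 + n)
A = -44 (A = 4*(-11) = -44)
v(a, M) = -3*a + 3*M (v(a, M) = (((3 + 0)/(-1 + 0))*a + 2*M) + M = ((3/(-1))*a + 2*M) + M = ((-1*3)*a + 2*M) + M = (-3*a + 2*M) + M = -3*a + 3*M)
z(-53, -6)*v(A, 4) = (9*(-6))*(-3*(-44) + 3*4) = -54*(132 + 12) = -54*144 = -7776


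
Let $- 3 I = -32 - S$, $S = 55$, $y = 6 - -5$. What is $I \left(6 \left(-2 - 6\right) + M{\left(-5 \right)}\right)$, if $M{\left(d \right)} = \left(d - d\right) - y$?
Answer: $-1711$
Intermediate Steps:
$y = 11$ ($y = 6 + 5 = 11$)
$M{\left(d \right)} = -11$ ($M{\left(d \right)} = \left(d - d\right) - 11 = 0 - 11 = -11$)
$I = 29$ ($I = - \frac{-32 - 55}{3} = \left(- \frac{1}{3}\right) \left(-87\right) = 29$)
$I \left(6 \left(-2 - 6\right) + M{\left(-5 \right)}\right) = 29 \left(6 \left(-2 - 6\right) - 11\right) = 29 \left(6 \left(-8\right) - 11\right) = 29 \left(-48 - 11\right) = 29 \left(-59\right) = -1711$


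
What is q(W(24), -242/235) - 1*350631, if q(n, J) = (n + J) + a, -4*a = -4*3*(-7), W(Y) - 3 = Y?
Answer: -82397117/235 ≈ -3.5063e+5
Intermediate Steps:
W(Y) = 3 + Y
a = -21 (a = -(-4*3)*(-7)/4 = -(-3)*(-7) = -¼*84 = -21)
q(n, J) = -21 + J + n (q(n, J) = (n + J) - 21 = (J + n) - 21 = -21 + J + n)
q(W(24), -242/235) - 1*350631 = (-21 - 242/235 + (3 + 24)) - 1*350631 = (-21 - 242*1/235 + 27) - 350631 = (-21 - 242/235 + 27) - 350631 = 1168/235 - 350631 = -82397117/235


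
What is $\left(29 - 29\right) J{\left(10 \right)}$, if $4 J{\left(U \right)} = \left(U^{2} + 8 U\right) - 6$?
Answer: $0$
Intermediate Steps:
$J{\left(U \right)} = - \frac{3}{2} + 2 U + \frac{U^{2}}{4}$ ($J{\left(U \right)} = \frac{\left(U^{2} + 8 U\right) - 6}{4} = \frac{-6 + U^{2} + 8 U}{4} = - \frac{3}{2} + 2 U + \frac{U^{2}}{4}$)
$\left(29 - 29\right) J{\left(10 \right)} = \left(29 - 29\right) \left(- \frac{3}{2} + 2 \cdot 10 + \frac{10^{2}}{4}\right) = 0 \left(- \frac{3}{2} + 20 + \frac{1}{4} \cdot 100\right) = 0 \left(- \frac{3}{2} + 20 + 25\right) = 0 \cdot \frac{87}{2} = 0$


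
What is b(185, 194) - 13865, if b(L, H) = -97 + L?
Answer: -13777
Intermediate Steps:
b(185, 194) - 13865 = (-97 + 185) - 13865 = 88 - 13865 = -13777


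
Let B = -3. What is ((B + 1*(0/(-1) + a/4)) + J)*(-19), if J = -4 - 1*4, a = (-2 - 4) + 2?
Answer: 228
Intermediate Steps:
a = -4 (a = -6 + 2 = -4)
J = -8 (J = -4 - 4 = -8)
((B + 1*(0/(-1) + a/4)) + J)*(-19) = ((-3 + 1*(0/(-1) - 4/4)) - 8)*(-19) = ((-3 + 1*(0*(-1) - 4*¼)) - 8)*(-19) = ((-3 + 1*(0 - 1)) - 8)*(-19) = ((-3 + 1*(-1)) - 8)*(-19) = ((-3 - 1) - 8)*(-19) = (-4 - 8)*(-19) = -12*(-19) = 228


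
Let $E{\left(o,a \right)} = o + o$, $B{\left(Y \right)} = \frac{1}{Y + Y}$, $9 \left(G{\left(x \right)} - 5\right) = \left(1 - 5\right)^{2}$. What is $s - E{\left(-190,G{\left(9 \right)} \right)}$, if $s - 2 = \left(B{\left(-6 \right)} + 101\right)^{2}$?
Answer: $\frac{1521529}{144} \approx 10566.0$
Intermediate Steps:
$G{\left(x \right)} = \frac{61}{9}$ ($G{\left(x \right)} = 5 + \frac{\left(1 - 5\right)^{2}}{9} = 5 + \frac{\left(-4\right)^{2}}{9} = 5 + \frac{1}{9} \cdot 16 = 5 + \frac{16}{9} = \frac{61}{9}$)
$B{\left(Y \right)} = \frac{1}{2 Y}$
$s = \frac{1466809}{144}$ ($s = 2 + \left(\frac{1}{2 \left(-6\right)} + 101\right)^{2} = 2 + \left(\frac{1}{2} \left(- \frac{1}{6}\right) + 101\right)^{2} = 2 + \left(- \frac{1}{12} + 101\right)^{2} = 2 + \left(\frac{1211}{12}\right)^{2} = 2 + \frac{1466521}{144} = \frac{1466809}{144} \approx 10186.0$)
$E{\left(o,a \right)} = 2 o$
$s - E{\left(-190,G{\left(9 \right)} \right)} = \frac{1466809}{144} - 2 \left(-190\right) = \frac{1466809}{144} - -380 = \frac{1466809}{144} + 380 = \frac{1521529}{144}$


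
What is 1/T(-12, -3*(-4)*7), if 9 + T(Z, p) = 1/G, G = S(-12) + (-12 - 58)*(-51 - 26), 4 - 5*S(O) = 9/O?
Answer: -107819/970351 ≈ -0.11111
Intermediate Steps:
S(O) = ⅘ - 9/(5*O)
G = 107819/20 (G = (⅕)*(-9 + 4*(-12))/(-12) + (-12 - 58)*(-51 - 26) = (⅕)*(-1/12)*(-9 - 48) - 70*(-77) = (⅕)*(-1/12)*(-57) + 5390 = 19/20 + 5390 = 107819/20 ≈ 5391.0)
T(Z, p) = -970351/107819 (T(Z, p) = -9 + 1/(107819/20) = -9 + 20/107819 = -970351/107819)
1/T(-12, -3*(-4)*7) = 1/(-970351/107819) = -107819/970351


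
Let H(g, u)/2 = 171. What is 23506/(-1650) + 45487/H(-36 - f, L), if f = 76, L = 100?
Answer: 11169083/94050 ≈ 118.76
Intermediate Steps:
H(g, u) = 342 (H(g, u) = 2*171 = 342)
23506/(-1650) + 45487/H(-36 - f, L) = 23506/(-1650) + 45487/342 = 23506*(-1/1650) + 45487*(1/342) = -11753/825 + 45487/342 = 11169083/94050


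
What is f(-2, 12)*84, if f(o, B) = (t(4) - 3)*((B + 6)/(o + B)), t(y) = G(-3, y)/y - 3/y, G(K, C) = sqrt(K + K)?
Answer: -567 + 189*I*sqrt(6)/5 ≈ -567.0 + 92.591*I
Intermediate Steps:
G(K, C) = sqrt(2)*sqrt(K) (G(K, C) = sqrt(2*K) = sqrt(2)*sqrt(K))
t(y) = -3/y + I*sqrt(6)/y (t(y) = (sqrt(2)*sqrt(-3))/y - 3/y = (sqrt(2)*(I*sqrt(3)))/y - 3/y = (I*sqrt(6))/y - 3/y = I*sqrt(6)/y - 3/y = -3/y + I*sqrt(6)/y)
f(o, B) = (6 + B)*(-15/4 + I*sqrt(6)/4)/(B + o) (f(o, B) = ((-3 + I*sqrt(6))/4 - 3)*((B + 6)/(o + B)) = ((-3 + I*sqrt(6))/4 - 3)*((6 + B)/(B + o)) = ((-3/4 + I*sqrt(6)/4) - 3)*((6 + B)/(B + o)) = (-15/4 + I*sqrt(6)/4)*((6 + B)/(B + o)) = (6 + B)*(-15/4 + I*sqrt(6)/4)/(B + o))
f(-2, 12)*84 = ((-90 - 15*12 + 6*I*sqrt(6) + I*12*sqrt(6))/(4*(12 - 2)))*84 = ((1/4)*(-90 - 180 + 6*I*sqrt(6) + 12*I*sqrt(6))/10)*84 = ((1/4)*(1/10)*(-270 + 18*I*sqrt(6)))*84 = (-27/4 + 9*I*sqrt(6)/20)*84 = -567 + 189*I*sqrt(6)/5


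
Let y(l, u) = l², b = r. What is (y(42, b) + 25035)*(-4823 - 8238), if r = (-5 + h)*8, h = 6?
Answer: -350021739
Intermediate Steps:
r = 8 (r = (-5 + 6)*8 = 1*8 = 8)
b = 8
(y(42, b) + 25035)*(-4823 - 8238) = (42² + 25035)*(-4823 - 8238) = (1764 + 25035)*(-13061) = 26799*(-13061) = -350021739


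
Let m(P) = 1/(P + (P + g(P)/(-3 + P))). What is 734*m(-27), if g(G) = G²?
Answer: -7340/783 ≈ -9.3742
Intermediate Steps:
m(P) = 1/(2*P + P²/(-3 + P)) (m(P) = 1/(P + (P + P²/(-3 + P))) = 1/(2*P + P²/(-3 + P)))
734*m(-27) = 734*((⅓)*(-3 - 27)/(-27*(-2 - 27))) = 734*((⅓)*(-1/27)*(-30)/(-29)) = 734*((⅓)*(-1/27)*(-1/29)*(-30)) = 734*(-10/783) = -7340/783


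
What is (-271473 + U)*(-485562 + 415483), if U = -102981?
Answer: 26241361866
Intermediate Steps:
(-271473 + U)*(-485562 + 415483) = (-271473 - 102981)*(-485562 + 415483) = -374454*(-70079) = 26241361866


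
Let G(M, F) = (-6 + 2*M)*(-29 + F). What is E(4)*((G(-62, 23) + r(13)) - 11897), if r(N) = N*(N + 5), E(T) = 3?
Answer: -32649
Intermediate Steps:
r(N) = N*(5 + N)
G(M, F) = (-29 + F)*(-6 + 2*M)
E(4)*((G(-62, 23) + r(13)) - 11897) = 3*(((174 - 58*(-62) - 6*23 + 2*23*(-62)) + 13*(5 + 13)) - 11897) = 3*(((174 + 3596 - 138 - 2852) + 13*18) - 11897) = 3*((780 + 234) - 11897) = 3*(1014 - 11897) = 3*(-10883) = -32649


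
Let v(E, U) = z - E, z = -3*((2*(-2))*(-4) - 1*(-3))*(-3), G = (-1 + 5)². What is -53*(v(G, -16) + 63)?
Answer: -11554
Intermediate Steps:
G = 16 (G = 4² = 16)
z = 171 (z = -3*(-4*(-4) + 3)*(-3) = -3*(16 + 3)*(-3) = -3*19*(-3) = -57*(-3) = 171)
v(E, U) = 171 - E
-53*(v(G, -16) + 63) = -53*((171 - 1*16) + 63) = -53*((171 - 16) + 63) = -53*(155 + 63) = -53*218 = -11554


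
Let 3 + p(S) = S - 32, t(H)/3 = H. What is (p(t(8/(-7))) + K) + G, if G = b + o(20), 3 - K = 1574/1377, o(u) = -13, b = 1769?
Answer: 16573570/9639 ≈ 1719.4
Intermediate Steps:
t(H) = 3*H
K = 2557/1377 (K = 3 - 1574/1377 = 2557/1377 ≈ 1.8569)
G = 1756 (G = 1769 - 13 = 1756)
p(S) = -35 + S (p(S) = -3 + (S - 32) = -3 + (-32 + S) = -35 + S)
(p(t(8/(-7))) + K) + G = ((-35 + 3*(8/(-7))) + 2557/1377) + 1756 = ((-35 + 3*(8*(-⅐))) + 2557/1377) + 1756 = ((-35 + 3*(-8/7)) + 2557/1377) + 1756 = ((-35 - 24/7) + 2557/1377) + 1756 = (-269/7 + 2557/1377) + 1756 = -352514/9639 + 1756 = 16573570/9639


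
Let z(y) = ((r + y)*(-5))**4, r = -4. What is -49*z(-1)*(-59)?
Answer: 1129296875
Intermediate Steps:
z(y) = (20 - 5*y)**4 (z(y) = ((-4 + y)*(-5))**4 = (20 - 5*y)**4)
-49*z(-1)*(-59) = -30625*(-4 - 1)**4*(-59) = -30625*(-5)**4*(-59) = -30625*625*(-59) = -49*390625*(-59) = -19140625*(-59) = 1129296875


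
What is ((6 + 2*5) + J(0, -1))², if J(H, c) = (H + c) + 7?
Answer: 484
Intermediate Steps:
J(H, c) = 7 + H + c
((6 + 2*5) + J(0, -1))² = ((6 + 2*5) + (7 + 0 - 1))² = ((6 + 10) + 6)² = (16 + 6)² = 22² = 484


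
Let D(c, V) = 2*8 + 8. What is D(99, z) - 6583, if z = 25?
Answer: -6559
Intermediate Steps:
D(c, V) = 24 (D(c, V) = 16 + 8 = 24)
D(99, z) - 6583 = 24 - 6583 = -6559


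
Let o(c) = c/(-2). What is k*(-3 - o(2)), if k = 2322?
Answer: -4644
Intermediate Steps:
o(c) = -c/2 (o(c) = c*(-1/2) = -c/2)
k*(-3 - o(2)) = 2322*(-3 - (-1)*2/2) = 2322*(-3 - 1*(-1)) = 2322*(-3 + 1) = 2322*(-2) = -4644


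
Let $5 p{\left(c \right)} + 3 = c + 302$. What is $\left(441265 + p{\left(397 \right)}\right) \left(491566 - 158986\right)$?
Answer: $146802208836$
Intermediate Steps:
$p{\left(c \right)} = \frac{299}{5} + \frac{c}{5}$ ($p{\left(c \right)} = - \frac{3}{5} + \frac{c + 302}{5} = - \frac{3}{5} + \frac{302 + c}{5} = - \frac{3}{5} + \left(\frac{302}{5} + \frac{c}{5}\right) = \frac{299}{5} + \frac{c}{5}$)
$\left(441265 + p{\left(397 \right)}\right) \left(491566 - 158986\right) = \left(441265 + \left(\frac{299}{5} + \frac{1}{5} \cdot 397\right)\right) \left(491566 - 158986\right) = \left(441265 + \left(\frac{299}{5} + \frac{397}{5}\right)\right) 332580 = \left(441265 + \frac{696}{5}\right) 332580 = \frac{2207021}{5} \cdot 332580 = 146802208836$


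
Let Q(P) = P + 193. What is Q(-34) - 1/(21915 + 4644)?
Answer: 4222880/26559 ≈ 159.00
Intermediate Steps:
Q(P) = 193 + P
Q(-34) - 1/(21915 + 4644) = (193 - 34) - 1/(21915 + 4644) = 159 - 1/26559 = 4222880/26559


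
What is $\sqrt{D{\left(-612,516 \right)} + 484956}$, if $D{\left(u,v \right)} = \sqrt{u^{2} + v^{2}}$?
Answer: $2 \sqrt{121239 + 15 \sqrt{178}} \approx 696.96$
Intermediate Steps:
$\sqrt{D{\left(-612,516 \right)} + 484956} = \sqrt{\sqrt{\left(-612\right)^{2} + 516^{2}} + 484956} = \sqrt{\sqrt{374544 + 266256} + 484956} = \sqrt{\sqrt{640800} + 484956} = \sqrt{60 \sqrt{178} + 484956} = \sqrt{484956 + 60 \sqrt{178}}$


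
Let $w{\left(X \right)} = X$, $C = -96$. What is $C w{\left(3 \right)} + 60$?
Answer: $-228$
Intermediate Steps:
$C w{\left(3 \right)} + 60 = \left(-96\right) 3 + 60 = -288 + 60 = -228$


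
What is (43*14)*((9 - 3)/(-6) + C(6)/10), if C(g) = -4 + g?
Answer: -2408/5 ≈ -481.60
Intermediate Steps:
(43*14)*((9 - 3)/(-6) + C(6)/10) = (43*14)*((9 - 3)/(-6) + (-4 + 6)/10) = 602*(6*(-⅙) + 2*(⅒)) = 602*(-1 + ⅕) = 602*(-⅘) = -2408/5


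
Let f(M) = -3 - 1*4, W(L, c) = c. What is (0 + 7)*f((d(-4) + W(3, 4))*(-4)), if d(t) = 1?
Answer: -49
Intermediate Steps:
f(M) = -7 (f(M) = -3 - 4 = -7)
(0 + 7)*f((d(-4) + W(3, 4))*(-4)) = (0 + 7)*(-7) = 7*(-7) = -49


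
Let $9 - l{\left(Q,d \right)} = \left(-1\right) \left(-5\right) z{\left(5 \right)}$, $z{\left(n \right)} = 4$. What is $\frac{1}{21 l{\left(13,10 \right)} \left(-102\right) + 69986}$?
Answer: $\frac{1}{93548} \approx 1.069 \cdot 10^{-5}$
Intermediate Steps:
$l{\left(Q,d \right)} = -11$ ($l{\left(Q,d \right)} = 9 - \left(-1\right) \left(-5\right) 4 = 9 - 5 \cdot 4 = 9 - 20 = -11$)
$\frac{1}{21 l{\left(13,10 \right)} \left(-102\right) + 69986} = \frac{1}{21 \left(-11\right) \left(-102\right) + 69986} = \frac{1}{\left(-231\right) \left(-102\right) + 69986} = \frac{1}{23562 + 69986} = \frac{1}{93548}$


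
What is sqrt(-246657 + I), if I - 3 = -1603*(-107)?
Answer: I*sqrt(75133) ≈ 274.1*I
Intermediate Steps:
I = 171524 (I = 3 - 1603*(-107) = 3 + 171521 = 171524)
sqrt(-246657 + I) = sqrt(-246657 + 171524) = sqrt(-75133) = I*sqrt(75133)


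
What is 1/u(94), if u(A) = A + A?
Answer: 1/188 ≈ 0.0053191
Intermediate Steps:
u(A) = 2*A
1/u(94) = 1/(2*94) = 1/188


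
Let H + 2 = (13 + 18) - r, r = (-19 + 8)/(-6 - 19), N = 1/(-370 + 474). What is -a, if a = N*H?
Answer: -357/1300 ≈ -0.27462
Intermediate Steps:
N = 1/104 ≈ 0.0096154
r = 11/25 (r = -11/(-25) = -11*(-1/25) = 11/25 ≈ 0.44000)
H = 714/25 (H = -2 + ((13 + 18) - 1*11/25) = -2 + (31 - 11/25) = -2 + 764/25 = 714/25 ≈ 28.560)
a = 357/1300 (a = (1/104)*(714/25) = 357/1300 ≈ 0.27462)
-a = -1*357/1300 = -357/1300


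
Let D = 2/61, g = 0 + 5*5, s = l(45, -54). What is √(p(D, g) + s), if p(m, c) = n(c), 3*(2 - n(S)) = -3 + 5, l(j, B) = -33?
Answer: I*√285/3 ≈ 5.6273*I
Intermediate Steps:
s = -33
n(S) = 4/3 (n(S) = 2 - (-3 + 5)/3 = 2 - ⅓*2 = 2 - ⅔ = 4/3)
g = 25 (g = 0 + 25 = 25)
D = 2/61 (D = 2*(1/61) = 2/61 ≈ 0.032787)
p(m, c) = 4/3
√(p(D, g) + s) = √(4/3 - 33) = √(-95/3) = I*√285/3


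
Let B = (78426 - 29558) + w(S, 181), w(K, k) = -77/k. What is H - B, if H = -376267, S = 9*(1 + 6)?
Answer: -76949358/181 ≈ -4.2513e+5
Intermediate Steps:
S = 63 (S = 9*7 = 63)
B = 8845031/181 (B = (78426 - 29558) - 77/181 = 48868 - 77*1/181 = 48868 - 77/181 = 8845031/181 ≈ 48868.)
H - B = -376267 - 1*8845031/181 = -376267 - 8845031/181 = -76949358/181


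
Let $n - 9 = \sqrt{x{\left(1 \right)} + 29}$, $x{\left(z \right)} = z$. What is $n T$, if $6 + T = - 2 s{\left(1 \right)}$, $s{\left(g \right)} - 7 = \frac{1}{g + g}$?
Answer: $-189 - 21 \sqrt{30} \approx -304.02$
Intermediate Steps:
$s{\left(g \right)} = 7 + \frac{1}{2 g}$ ($s{\left(g \right)} = 7 + \frac{1}{g + g} = 7 + \frac{1}{2 g}$)
$n = 9 + \sqrt{30}$ ($n = 9 + \sqrt{1 + 29} = 9 + \sqrt{30} \approx 14.477$)
$T = -21$ ($T = -6 - 2 \left(7 + \frac{1}{2 \cdot 1}\right) = -6 - 2 \left(7 + \frac{1}{2} \cdot 1\right) = -6 - 2 \left(7 + \frac{1}{2}\right) = -6 - 15 = -21$)
$n T = \left(9 + \sqrt{30}\right) \left(-21\right) = -189 - 21 \sqrt{30}$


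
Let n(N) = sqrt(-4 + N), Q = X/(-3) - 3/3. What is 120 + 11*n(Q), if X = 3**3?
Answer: 120 + 11*I*sqrt(14) ≈ 120.0 + 41.158*I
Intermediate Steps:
X = 27
Q = -10 (Q = 27/(-3) - 3/3 = 27*(-1/3) - 3*1/3 = -9 - 1 = -10)
120 + 11*n(Q) = 120 + 11*sqrt(-4 - 10) = 120 + 11*sqrt(-14) = 120 + 11*(I*sqrt(14)) = 120 + 11*I*sqrt(14)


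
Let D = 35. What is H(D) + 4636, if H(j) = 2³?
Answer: 4644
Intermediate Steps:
H(j) = 8
H(D) + 4636 = 8 + 4636 = 4644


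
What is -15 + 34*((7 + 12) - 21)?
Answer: -83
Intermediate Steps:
-15 + 34*((7 + 12) - 21) = -15 + 34*(19 - 21) = -15 + 34*(-2) = -15 - 68 = -83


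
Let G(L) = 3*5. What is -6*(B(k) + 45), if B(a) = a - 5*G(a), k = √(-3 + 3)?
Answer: 180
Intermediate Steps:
k = 0 (k = √0 = 0)
G(L) = 15
B(a) = -75 + a (B(a) = a - 5*15 = a - 75 = -75 + a)
-6*(B(k) + 45) = -6*((-75 + 0) + 45) = -6*(-75 + 45) = -6*(-30) = 180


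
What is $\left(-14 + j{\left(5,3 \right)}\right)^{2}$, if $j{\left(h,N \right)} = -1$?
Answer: $225$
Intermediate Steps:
$\left(-14 + j{\left(5,3 \right)}\right)^{2} = \left(-14 - 1\right)^{2} = \left(-15\right)^{2} = 225$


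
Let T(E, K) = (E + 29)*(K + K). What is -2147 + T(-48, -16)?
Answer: -1539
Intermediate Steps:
T(E, K) = 2*K*(29 + E) (T(E, K) = (29 + E)*(2*K) = 2*K*(29 + E))
-2147 + T(-48, -16) = -2147 + 2*(-16)*(29 - 48) = -2147 + 2*(-16)*(-19) = -2147 + 608 = -1539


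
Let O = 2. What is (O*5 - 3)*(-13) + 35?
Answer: -56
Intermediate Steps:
(O*5 - 3)*(-13) + 35 = (2*5 - 3)*(-13) + 35 = (10 - 3)*(-13) + 35 = 7*(-13) + 35 = -91 + 35 = -56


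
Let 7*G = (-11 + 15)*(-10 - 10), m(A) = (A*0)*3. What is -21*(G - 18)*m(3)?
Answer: 0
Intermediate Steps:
m(A) = 0 (m(A) = 0*3 = 0)
G = -80/7 (G = ((-11 + 15)*(-10 - 10))/7 = (4*(-20))/7 = (⅐)*(-80) = -80/7 ≈ -11.429)
-21*(G - 18)*m(3) = -21*(-80/7 - 18)*0 = -(-618)*0 = -21*0 = 0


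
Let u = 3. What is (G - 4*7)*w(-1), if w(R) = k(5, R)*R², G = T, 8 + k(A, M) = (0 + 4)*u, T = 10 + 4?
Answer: -56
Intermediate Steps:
T = 14
k(A, M) = 4 (k(A, M) = -8 + (0 + 4)*3 = -8 + 4*3 = -8 + 12 = 4)
G = 14
w(R) = 4*R²
(G - 4*7)*w(-1) = (14 - 4*7)*(4*(-1)²) = (14 - 28)*(4*1) = -14*4 = -56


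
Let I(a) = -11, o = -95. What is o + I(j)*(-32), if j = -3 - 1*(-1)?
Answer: 257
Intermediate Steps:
j = -2 (j = -3 + 1 = -2)
o + I(j)*(-32) = -95 - 11*(-32) = -95 + 352 = 257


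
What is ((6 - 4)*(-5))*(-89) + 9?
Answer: 899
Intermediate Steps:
((6 - 4)*(-5))*(-89) + 9 = (2*(-5))*(-89) + 9 = -10*(-89) + 9 = 890 + 9 = 899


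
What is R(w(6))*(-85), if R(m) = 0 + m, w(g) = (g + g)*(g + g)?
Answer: -12240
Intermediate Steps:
w(g) = 4*g² (w(g) = (2*g)*(2*g) = 4*g²)
R(m) = m
R(w(6))*(-85) = (4*6²)*(-85) = (4*36)*(-85) = 144*(-85) = -12240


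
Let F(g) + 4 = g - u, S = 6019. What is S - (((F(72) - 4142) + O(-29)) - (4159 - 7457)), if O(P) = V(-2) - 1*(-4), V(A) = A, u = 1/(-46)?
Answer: 312477/46 ≈ 6793.0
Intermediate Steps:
u = -1/46 ≈ -0.021739
F(g) = -183/46 + g (F(g) = -4 + (g - 1*(-1/46)) = -4 + (g + 1/46) = -4 + (1/46 + g) = -183/46 + g)
O(P) = 2 (O(P) = -2 - 1*(-4) = -2 + 4 = 2)
S - (((F(72) - 4142) + O(-29)) - (4159 - 7457)) = 6019 - ((((-183/46 + 72) - 4142) + 2) - (4159 - 7457)) = 6019 - (((3129/46 - 4142) + 2) - 1*(-3298)) = 6019 - ((-187403/46 + 2) + 3298) = 6019 - (-187311/46 + 3298) = 6019 - 1*(-35603/46) = 6019 + 35603/46 = 312477/46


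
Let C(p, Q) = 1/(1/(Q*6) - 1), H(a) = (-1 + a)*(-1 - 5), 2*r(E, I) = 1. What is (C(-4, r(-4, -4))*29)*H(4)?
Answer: 783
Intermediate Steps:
r(E, I) = ½ (r(E, I) = (½)*1 = ½)
H(a) = 6 - 6*a (H(a) = (-1 + a)*(-6) = 6 - 6*a)
C(p, Q) = 1/(-1 + 1/(6*Q)) (C(p, Q) = 1/(1/(6*Q) - 1) = 1/(-1 + 1/(6*Q)))
(C(-4, r(-4, -4))*29)*H(4) = (-6*½/(-1 + 6*(½))*29)*(6 - 6*4) = (-6*½/(-1 + 3)*29)*(6 - 24) = (-6*½/2*29)*(-18) = (-6*½*½*29)*(-18) = -3/2*29*(-18) = -87/2*(-18) = 783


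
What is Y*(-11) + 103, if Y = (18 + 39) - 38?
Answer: -106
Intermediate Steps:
Y = 19 (Y = 57 - 38 = 19)
Y*(-11) + 103 = 19*(-11) + 103 = -209 + 103 = -106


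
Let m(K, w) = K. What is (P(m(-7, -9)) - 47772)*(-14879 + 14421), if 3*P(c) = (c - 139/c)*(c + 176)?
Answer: 150834972/7 ≈ 2.1548e+7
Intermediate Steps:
P(c) = (176 + c)*(c - 139/c)/3 (P(c) = ((c - 139/c)*(c + 176))/3 = ((c - 139/c)*(176 + c))/3 = ((176 + c)*(c - 139/c))/3 = (176 + c)*(c - 139/c)/3)
(P(m(-7, -9)) - 47772)*(-14879 + 14421) = ((⅓)*(-24464 - 7*(-139 + (-7)² + 176*(-7)))/(-7) - 47772)*(-14879 + 14421) = ((⅓)*(-⅐)*(-24464 - 7*(-139 + 49 - 1232)) - 47772)*(-458) = ((⅓)*(-⅐)*(-24464 - 7*(-1322)) - 47772)*(-458) = ((⅓)*(-⅐)*(-24464 + 9254) - 47772)*(-458) = ((⅓)*(-⅐)*(-15210) - 47772)*(-458) = (5070/7 - 47772)*(-458) = -329334/7*(-458) = 150834972/7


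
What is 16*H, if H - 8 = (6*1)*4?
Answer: 512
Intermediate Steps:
H = 32 (H = 8 + (6*1)*4 = 8 + 6*4 = 8 + 24 = 32)
16*H = 16*32 = 512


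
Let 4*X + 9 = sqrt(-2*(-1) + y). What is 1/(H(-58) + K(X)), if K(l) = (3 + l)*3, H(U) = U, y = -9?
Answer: -223/12448 - 3*I*sqrt(7)/12448 ≈ -0.017915 - 0.00063763*I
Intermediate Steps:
X = -9/4 + I*sqrt(7)/4 (X = -9/4 + sqrt(-2*(-1) - 9)/4 = -9/4 + sqrt(2 - 9)/4 = -9/4 + sqrt(-7)/4 = -9/4 + (I*sqrt(7))/4 = -9/4 + I*sqrt(7)/4 ≈ -2.25 + 0.66144*I)
K(l) = 9 + 3*l
1/(H(-58) + K(X)) = 1/(-58 + (9 + 3*(-9/4 + I*sqrt(7)/4))) = 1/(-58 + (9 + (-27/4 + 3*I*sqrt(7)/4))) = 1/(-58 + (9/4 + 3*I*sqrt(7)/4)) = 1/(-223/4 + 3*I*sqrt(7)/4)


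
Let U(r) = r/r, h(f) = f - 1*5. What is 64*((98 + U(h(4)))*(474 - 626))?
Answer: -963072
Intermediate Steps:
h(f) = -5 + f (h(f) = f - 5 = -5 + f)
U(r) = 1
64*((98 + U(h(4)))*(474 - 626)) = 64*((98 + 1)*(474 - 626)) = 64*(99*(-152)) = 64*(-15048) = -963072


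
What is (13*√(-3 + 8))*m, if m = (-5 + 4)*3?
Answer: -39*√5 ≈ -87.207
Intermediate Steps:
m = -3 (m = -1*3 = -3)
(13*√(-3 + 8))*m = (13*√(-3 + 8))*(-3) = (13*√5)*(-3) = -39*√5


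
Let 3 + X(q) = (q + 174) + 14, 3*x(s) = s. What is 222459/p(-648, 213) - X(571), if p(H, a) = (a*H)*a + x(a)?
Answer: -22225897455/29399041 ≈ -756.01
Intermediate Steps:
x(s) = s/3
p(H, a) = a/3 + H*a² (p(H, a) = (a*H)*a + a/3 = (H*a)*a + a/3 = H*a² + a/3 = a/3 + H*a²)
X(q) = 185 + q (X(q) = -3 + ((q + 174) + 14) = -3 + ((174 + q) + 14) = -3 + (188 + q) = 185 + q)
222459/p(-648, 213) - X(571) = 222459/((213*(⅓ - 648*213))) - (185 + 571) = 222459/((213*(⅓ - 138024))) - 1*756 = 222459/((213*(-414071/3))) - 756 = 222459/(-29399041) - 756 = 222459*(-1/29399041) - 756 = -222459/29399041 - 756 = -22225897455/29399041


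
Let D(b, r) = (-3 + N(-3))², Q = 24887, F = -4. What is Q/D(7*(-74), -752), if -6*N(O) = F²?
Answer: 223983/289 ≈ 775.03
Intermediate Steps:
N(O) = -8/3 (N(O) = -⅙*(-4)² = -⅙*16 = -8/3)
D(b, r) = 289/9 (D(b, r) = (-3 - 8/3)² = (-17/3)² = 289/9)
Q/D(7*(-74), -752) = 24887/(289/9) = 24887*(9/289) = 223983/289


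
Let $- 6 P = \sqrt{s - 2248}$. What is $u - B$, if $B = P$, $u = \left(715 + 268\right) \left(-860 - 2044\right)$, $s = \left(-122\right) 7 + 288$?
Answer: $-2854632 + \frac{i \sqrt{2814}}{6} \approx -2.8546 \cdot 10^{6} + 8.8412 i$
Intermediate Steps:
$s = -566$ ($s = -854 + 288 = -566$)
$P = - \frac{i \sqrt{2814}}{6}$ ($P = - \frac{\sqrt{-566 - 2248}}{6} = - \frac{\sqrt{-2814}}{6} = - \frac{i \sqrt{2814}}{6} \approx - 8.8412 i$)
$u = -2854632$ ($u = 983 \left(-2904\right) = -2854632$)
$B = - \frac{i \sqrt{2814}}{6} \approx - 8.8412 i$
$u - B = -2854632 - - \frac{i \sqrt{2814}}{6} = -2854632 + \frac{i \sqrt{2814}}{6}$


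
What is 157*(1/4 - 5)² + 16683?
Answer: 323605/16 ≈ 20225.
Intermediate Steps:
157*(1/4 - 5)² + 16683 = 157*(¼ - 5)² + 16683 = 157*(-19/4)² + 16683 = 157*(361/16) + 16683 = 56677/16 + 16683 = 323605/16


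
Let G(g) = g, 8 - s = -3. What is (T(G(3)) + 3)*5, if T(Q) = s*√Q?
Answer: 15 + 55*√3 ≈ 110.26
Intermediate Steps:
s = 11 (s = 8 - 1*(-3) = 8 + 3 = 11)
T(Q) = 11*√Q
(T(G(3)) + 3)*5 = (11*√3 + 3)*5 = (3 + 11*√3)*5 = 15 + 55*√3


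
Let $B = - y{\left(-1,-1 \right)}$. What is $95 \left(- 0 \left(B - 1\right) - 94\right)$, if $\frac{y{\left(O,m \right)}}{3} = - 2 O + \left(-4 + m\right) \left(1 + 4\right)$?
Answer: $-8930$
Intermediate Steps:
$y{\left(O,m \right)} = -60 - 6 O + 15 m$ ($y{\left(O,m \right)} = 3 \left(- 2 O + \left(-4 + m\right) \left(1 + 4\right)\right) = 3 \left(- 2 O + \left(-4 + m\right) 5\right) = 3 \left(- 2 O + \left(-20 + 5 m\right)\right) = 3 \left(-20 - 2 O + 5 m\right) = -60 - 6 O + 15 m$)
$B = 69$ ($B = - (-60 - -6 + 15 \left(-1\right)) = - (-60 + 6 - 15) = \left(-1\right) \left(-69\right) = 69$)
$95 \left(- 0 \left(B - 1\right) - 94\right) = 95 \left(- 0 \left(69 - 1\right) - 94\right) = 95 \left(- 0 \cdot 68 - 94\right) = 95 \left(\left(-1\right) 0 - 94\right) = 95 \left(0 - 94\right) = 95 \left(-94\right) = -8930$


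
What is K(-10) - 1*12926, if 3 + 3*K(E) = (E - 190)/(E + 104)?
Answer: -1822807/141 ≈ -12928.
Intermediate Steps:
K(E) = -1 + (-190 + E)/(3*(104 + E)) (K(E) = -1 + ((E - 190)/(E + 104))/3 = -1 + ((-190 + E)/(104 + E))/3 = -1 + (-190 + E)/(3*(104 + E)))
K(-10) - 1*12926 = 2*(-251 - 1*(-10))/(3*(104 - 10)) - 1*12926 = (⅔)*(-251 + 10)/94 - 12926 = (⅔)*(1/94)*(-241) - 12926 = -241/141 - 12926 = -1822807/141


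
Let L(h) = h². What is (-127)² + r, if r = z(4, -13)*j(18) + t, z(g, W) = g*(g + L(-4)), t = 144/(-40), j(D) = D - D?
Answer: 80627/5 ≈ 16125.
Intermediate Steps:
j(D) = 0
t = -18/5 (t = 144*(-1/40) = -18/5 ≈ -3.6000)
z(g, W) = g*(16 + g) (z(g, W) = g*(g + (-4)²) = g*(g + 16) = g*(16 + g))
r = -18/5 (r = (4*(16 + 4))*0 - 18/5 = (4*20)*0 - 18/5 = 80*0 - 18/5 = 0 - 18/5 = -18/5 ≈ -3.6000)
(-127)² + r = (-127)² - 18/5 = 16129 - 18/5 = 80627/5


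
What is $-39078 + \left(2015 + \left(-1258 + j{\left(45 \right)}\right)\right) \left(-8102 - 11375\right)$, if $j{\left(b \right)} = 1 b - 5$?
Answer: $-15562247$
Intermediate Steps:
$j{\left(b \right)} = -5 + b$ ($j{\left(b \right)} = b - 5 = -5 + b$)
$-39078 + \left(2015 + \left(-1258 + j{\left(45 \right)}\right)\right) \left(-8102 - 11375\right) = -39078 + \left(2015 + \left(-1258 + \left(-5 + 45\right)\right)\right) \left(-8102 - 11375\right) = -39078 + \left(2015 + \left(-1258 + 40\right)\right) \left(-19477\right) = -39078 + \left(2015 - 1218\right) \left(-19477\right) = -39078 + 797 \left(-19477\right) = -39078 - 15523169 = -15562247$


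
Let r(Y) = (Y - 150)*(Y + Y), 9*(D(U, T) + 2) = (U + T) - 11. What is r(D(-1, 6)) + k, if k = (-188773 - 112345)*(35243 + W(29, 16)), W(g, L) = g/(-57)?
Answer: -1814677249756/171 ≈ -1.0612e+10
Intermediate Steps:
W(g, L) = -g/57 (W(g, L) = g*(-1/57) = -g/57)
D(U, T) = -29/9 + T/9 + U/9 (D(U, T) = -2 + ((U + T) - 11)/9 = -2 + ((T + U) - 11)/9 = -2 + (-11 + T + U)/9 = -2 + (-11/9 + T/9 + U/9) = -29/9 + T/9 + U/9)
k = -604892462996/57 (k = (-188773 - 112345)*(35243 - 1/57*29) = -301118*(35243 - 29/57) = -301118*2008822/57 = -604892462996/57 ≈ -1.0612e+10)
r(Y) = 2*Y*(-150 + Y) (r(Y) = (-150 + Y)*(2*Y) = 2*Y*(-150 + Y))
r(D(-1, 6)) + k = 2*(-29/9 + (⅑)*6 + (⅑)*(-1))*(-150 + (-29/9 + (⅑)*6 + (⅑)*(-1))) - 604892462996/57 = 2*(-29/9 + ⅔ - ⅑)*(-150 + (-29/9 + ⅔ - ⅑)) - 604892462996/57 = 2*(-8/3)*(-150 - 8/3) - 604892462996/57 = 2*(-8/3)*(-458/3) - 604892462996/57 = 7328/9 - 604892462996/57 = -1814677249756/171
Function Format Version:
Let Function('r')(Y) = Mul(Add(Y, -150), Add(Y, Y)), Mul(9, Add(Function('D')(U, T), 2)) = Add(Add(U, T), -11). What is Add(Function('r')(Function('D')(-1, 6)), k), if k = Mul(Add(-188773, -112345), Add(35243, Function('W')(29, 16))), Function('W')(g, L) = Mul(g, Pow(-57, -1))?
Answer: Rational(-1814677249756, 171) ≈ -1.0612e+10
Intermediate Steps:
Function('W')(g, L) = Mul(Rational(-1, 57), g) (Function('W')(g, L) = Mul(g, Rational(-1, 57)) = Mul(Rational(-1, 57), g))
Function('D')(U, T) = Add(Rational(-29, 9), Mul(Rational(1, 9), T), Mul(Rational(1, 9), U)) (Function('D')(U, T) = Add(-2, Mul(Rational(1, 9), Add(Add(U, T), -11))) = Add(-2, Mul(Rational(1, 9), Add(Add(T, U), -11))) = Add(-2, Mul(Rational(1, 9), Add(-11, T, U))) = Add(-2, Add(Rational(-11, 9), Mul(Rational(1, 9), T), Mul(Rational(1, 9), U))) = Add(Rational(-29, 9), Mul(Rational(1, 9), T), Mul(Rational(1, 9), U)))
k = Rational(-604892462996, 57) (k = Mul(Add(-188773, -112345), Add(35243, Mul(Rational(-1, 57), 29))) = Mul(-301118, Add(35243, Rational(-29, 57))) = Mul(-301118, Rational(2008822, 57)) = Rational(-604892462996, 57) ≈ -1.0612e+10)
Function('r')(Y) = Mul(2, Y, Add(-150, Y)) (Function('r')(Y) = Mul(Add(-150, Y), Mul(2, Y)) = Mul(2, Y, Add(-150, Y)))
Add(Function('r')(Function('D')(-1, 6)), k) = Add(Mul(2, Add(Rational(-29, 9), Mul(Rational(1, 9), 6), Mul(Rational(1, 9), -1)), Add(-150, Add(Rational(-29, 9), Mul(Rational(1, 9), 6), Mul(Rational(1, 9), -1)))), Rational(-604892462996, 57)) = Add(Mul(2, Add(Rational(-29, 9), Rational(2, 3), Rational(-1, 9)), Add(-150, Add(Rational(-29, 9), Rational(2, 3), Rational(-1, 9)))), Rational(-604892462996, 57)) = Add(Mul(2, Rational(-8, 3), Add(-150, Rational(-8, 3))), Rational(-604892462996, 57)) = Add(Mul(2, Rational(-8, 3), Rational(-458, 3)), Rational(-604892462996, 57)) = Add(Rational(7328, 9), Rational(-604892462996, 57)) = Rational(-1814677249756, 171)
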